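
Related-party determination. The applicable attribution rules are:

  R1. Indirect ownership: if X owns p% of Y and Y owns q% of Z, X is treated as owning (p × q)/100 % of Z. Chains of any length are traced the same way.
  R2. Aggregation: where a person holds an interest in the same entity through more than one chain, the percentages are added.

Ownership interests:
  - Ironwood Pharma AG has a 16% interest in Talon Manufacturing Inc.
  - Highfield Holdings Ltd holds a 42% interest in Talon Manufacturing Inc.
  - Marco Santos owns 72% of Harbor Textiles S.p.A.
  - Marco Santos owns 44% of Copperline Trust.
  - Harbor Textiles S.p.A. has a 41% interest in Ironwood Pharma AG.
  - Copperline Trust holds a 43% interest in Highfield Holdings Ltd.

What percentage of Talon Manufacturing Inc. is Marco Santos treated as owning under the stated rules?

Chain via Harbor Textiles S.p.A. → Ironwood Pharma AG (R1): 72% × 41% × 16% = 4.7232% of Talon Manufacturing Inc.
Chain via Copperline Trust → Highfield Holdings Ltd (R1): 44% × 43% × 42% = 7.9464% of Talon Manufacturing Inc.
Aggregating (R2): 4.7232% + 7.9464% = 12.6696%.

12.6696%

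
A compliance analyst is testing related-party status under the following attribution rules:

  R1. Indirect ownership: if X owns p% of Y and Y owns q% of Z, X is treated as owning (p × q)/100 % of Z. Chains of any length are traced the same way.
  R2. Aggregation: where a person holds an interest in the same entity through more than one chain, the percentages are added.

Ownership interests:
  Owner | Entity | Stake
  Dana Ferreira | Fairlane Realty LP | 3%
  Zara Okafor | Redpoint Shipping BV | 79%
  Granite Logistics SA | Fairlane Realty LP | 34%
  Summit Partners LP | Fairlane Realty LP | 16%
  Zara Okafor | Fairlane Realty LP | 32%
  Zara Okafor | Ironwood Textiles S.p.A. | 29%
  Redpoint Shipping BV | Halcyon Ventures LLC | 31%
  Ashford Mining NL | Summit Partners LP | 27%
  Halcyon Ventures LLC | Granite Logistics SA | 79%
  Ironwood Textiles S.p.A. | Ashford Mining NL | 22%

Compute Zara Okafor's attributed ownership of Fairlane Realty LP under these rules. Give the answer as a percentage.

Chain via Ironwood Textiles S.p.A. → Ashford Mining NL → Summit Partners LP (R1): 29% × 22% × 27% × 16% = 0.275616% of Fairlane Realty LP.
Chain via Redpoint Shipping BV → Halcyon Ventures LLC → Granite Logistics SA (R1): 79% × 31% × 79% × 34% = 6.578014% of Fairlane Realty LP.
Direct interest in Fairlane Realty LP: 32%.
Aggregating (R2): 0.275616% + 6.578014% + 32% = 38.85363%.

38.85363%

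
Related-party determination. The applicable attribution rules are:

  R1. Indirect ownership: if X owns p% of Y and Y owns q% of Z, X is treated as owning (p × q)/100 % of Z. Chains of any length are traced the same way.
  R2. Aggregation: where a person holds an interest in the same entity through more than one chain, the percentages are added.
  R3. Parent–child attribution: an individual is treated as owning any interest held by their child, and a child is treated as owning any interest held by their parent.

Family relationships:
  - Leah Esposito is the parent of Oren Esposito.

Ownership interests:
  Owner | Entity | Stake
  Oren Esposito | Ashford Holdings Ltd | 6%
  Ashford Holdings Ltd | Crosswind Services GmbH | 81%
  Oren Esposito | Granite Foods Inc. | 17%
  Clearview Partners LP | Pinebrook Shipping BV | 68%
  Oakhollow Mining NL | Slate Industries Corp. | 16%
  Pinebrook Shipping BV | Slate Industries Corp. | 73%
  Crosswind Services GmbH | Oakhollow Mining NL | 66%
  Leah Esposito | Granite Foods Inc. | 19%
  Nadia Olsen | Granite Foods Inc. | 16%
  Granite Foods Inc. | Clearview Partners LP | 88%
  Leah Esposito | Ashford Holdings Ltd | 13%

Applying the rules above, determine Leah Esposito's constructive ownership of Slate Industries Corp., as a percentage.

17.351136%

By parent–child attribution (R3), Leah Esposito is treated as also owning Oren Esposito's interest in Granite Foods Inc, giving 19% + 17% = 36%.
By parent–child attribution (R3), Leah Esposito is treated as also owning Oren Esposito's interest in Ashford Holdings Ltd, giving 13% + 6% = 19%.
Chain via Granite Foods Inc. → Clearview Partners LP → Pinebrook Shipping BV (R1): 36% × 88% × 68% × 73% = 15.725952% of Slate Industries Corp.
Chain via Ashford Holdings Ltd → Crosswind Services GmbH → Oakhollow Mining NL (R1): 19% × 81% × 66% × 16% = 1.625184% of Slate Industries Corp.
Aggregating (R2): 15.725952% + 1.625184% = 17.351136%.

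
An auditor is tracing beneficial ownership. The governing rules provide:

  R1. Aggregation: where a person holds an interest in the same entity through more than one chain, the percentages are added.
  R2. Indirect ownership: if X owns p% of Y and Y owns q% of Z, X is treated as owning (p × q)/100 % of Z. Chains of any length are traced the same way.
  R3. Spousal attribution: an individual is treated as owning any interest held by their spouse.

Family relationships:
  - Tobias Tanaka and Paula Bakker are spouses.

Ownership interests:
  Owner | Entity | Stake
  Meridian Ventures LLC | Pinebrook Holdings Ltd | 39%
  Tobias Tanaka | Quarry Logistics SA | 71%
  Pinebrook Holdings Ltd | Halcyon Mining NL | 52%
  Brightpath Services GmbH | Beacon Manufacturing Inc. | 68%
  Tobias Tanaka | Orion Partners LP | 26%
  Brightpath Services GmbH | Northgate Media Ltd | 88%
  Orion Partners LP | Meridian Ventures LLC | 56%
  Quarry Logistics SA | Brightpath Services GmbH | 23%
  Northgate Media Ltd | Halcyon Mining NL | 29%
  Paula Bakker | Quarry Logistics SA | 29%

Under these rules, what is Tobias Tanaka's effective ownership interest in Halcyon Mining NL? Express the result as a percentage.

8.822368%

By spousal attribution (R3), Tobias Tanaka is treated as also owning Paula Bakker's interest in Quarry Logistics SA, giving 71% + 29% = 100%.
Chain via Quarry Logistics SA → Brightpath Services GmbH → Northgate Media Ltd (R2): 100% × 23% × 88% × 29% = 5.8696% of Halcyon Mining NL.
Chain via Orion Partners LP → Meridian Ventures LLC → Pinebrook Holdings Ltd (R2): 26% × 56% × 39% × 52% = 2.952768% of Halcyon Mining NL.
Aggregating (R1): 5.8696% + 2.952768% = 8.822368%.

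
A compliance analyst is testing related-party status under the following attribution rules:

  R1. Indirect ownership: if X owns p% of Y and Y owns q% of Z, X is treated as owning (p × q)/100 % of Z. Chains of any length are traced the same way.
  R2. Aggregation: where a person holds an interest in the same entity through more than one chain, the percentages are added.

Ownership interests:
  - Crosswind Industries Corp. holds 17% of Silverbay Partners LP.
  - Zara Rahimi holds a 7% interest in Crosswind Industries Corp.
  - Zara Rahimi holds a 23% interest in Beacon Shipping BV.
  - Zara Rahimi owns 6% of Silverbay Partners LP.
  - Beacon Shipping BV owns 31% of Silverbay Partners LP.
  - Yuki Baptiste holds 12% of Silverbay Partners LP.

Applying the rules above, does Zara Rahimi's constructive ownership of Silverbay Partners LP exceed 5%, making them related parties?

Yes

Chain via Beacon Shipping BV (R1): 23% × 31% = 7.13% of Silverbay Partners LP.
Chain via Crosswind Industries Corp. (R1): 7% × 17% = 1.19% of Silverbay Partners LP.
Direct interest in Silverbay Partners LP: 6%.
Aggregating (R2): 7.13% + 1.19% + 6% = 14.32%.
14.32% exceeds the 5% threshold, so Zara is a related party to Silverbay Partners LP.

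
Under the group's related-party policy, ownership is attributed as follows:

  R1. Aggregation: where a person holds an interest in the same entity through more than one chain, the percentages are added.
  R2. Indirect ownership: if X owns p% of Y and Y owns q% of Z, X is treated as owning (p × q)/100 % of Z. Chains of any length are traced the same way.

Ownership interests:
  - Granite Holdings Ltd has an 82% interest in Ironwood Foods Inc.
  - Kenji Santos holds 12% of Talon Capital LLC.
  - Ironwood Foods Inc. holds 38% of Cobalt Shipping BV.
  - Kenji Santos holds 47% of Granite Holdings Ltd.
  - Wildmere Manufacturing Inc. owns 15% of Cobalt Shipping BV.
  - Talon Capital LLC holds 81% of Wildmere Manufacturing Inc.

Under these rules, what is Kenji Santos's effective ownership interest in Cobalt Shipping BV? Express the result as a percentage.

Chain via Granite Holdings Ltd → Ironwood Foods Inc. (R2): 47% × 82% × 38% = 14.6452% of Cobalt Shipping BV.
Chain via Talon Capital LLC → Wildmere Manufacturing Inc. (R2): 12% × 81% × 15% = 1.458% of Cobalt Shipping BV.
Aggregating (R1): 14.6452% + 1.458% = 16.1032%.

16.1032%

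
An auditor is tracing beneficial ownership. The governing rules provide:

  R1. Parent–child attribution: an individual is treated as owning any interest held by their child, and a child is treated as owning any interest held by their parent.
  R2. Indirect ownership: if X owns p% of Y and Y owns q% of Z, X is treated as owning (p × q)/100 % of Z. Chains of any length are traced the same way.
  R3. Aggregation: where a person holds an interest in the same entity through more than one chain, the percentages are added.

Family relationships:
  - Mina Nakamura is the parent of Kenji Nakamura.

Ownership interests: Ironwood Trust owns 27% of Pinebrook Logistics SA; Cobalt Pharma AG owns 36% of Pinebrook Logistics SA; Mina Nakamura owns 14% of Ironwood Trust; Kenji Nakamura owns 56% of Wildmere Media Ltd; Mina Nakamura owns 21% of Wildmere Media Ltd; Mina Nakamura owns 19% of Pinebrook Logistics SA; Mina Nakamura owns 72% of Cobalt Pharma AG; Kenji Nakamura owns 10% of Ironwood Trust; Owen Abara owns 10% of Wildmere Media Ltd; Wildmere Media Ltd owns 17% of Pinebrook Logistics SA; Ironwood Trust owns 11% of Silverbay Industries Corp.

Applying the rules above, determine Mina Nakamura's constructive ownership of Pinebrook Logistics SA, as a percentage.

64.49%

By parent–child attribution (R1), Mina Nakamura is treated as also owning Kenji Nakamura's interest in Ironwood Trust, giving 14% + 10% = 24%.
By parent–child attribution (R1), Mina Nakamura is treated as also owning Kenji Nakamura's interest in Wildmere Media Ltd, giving 21% + 56% = 77%.
Chain via Cobalt Pharma AG (R2): 72% × 36% = 25.92% of Pinebrook Logistics SA.
Chain via Ironwood Trust (R2): 24% × 27% = 6.48% of Pinebrook Logistics SA.
Chain via Wildmere Media Ltd (R2): 77% × 17% = 13.09% of Pinebrook Logistics SA.
Direct interest in Pinebrook Logistics SA: 19%.
Aggregating (R3): 25.92% + 6.48% + 13.09% + 19% = 64.49%.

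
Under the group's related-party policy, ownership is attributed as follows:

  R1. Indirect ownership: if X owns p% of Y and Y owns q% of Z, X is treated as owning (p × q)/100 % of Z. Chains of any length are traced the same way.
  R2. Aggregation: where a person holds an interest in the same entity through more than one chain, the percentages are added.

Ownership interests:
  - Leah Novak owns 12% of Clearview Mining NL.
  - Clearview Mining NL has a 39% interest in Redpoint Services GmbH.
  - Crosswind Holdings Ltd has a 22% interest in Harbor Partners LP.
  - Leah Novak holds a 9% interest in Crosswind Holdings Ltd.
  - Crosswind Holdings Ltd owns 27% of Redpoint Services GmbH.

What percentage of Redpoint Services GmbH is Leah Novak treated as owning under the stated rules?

Chain via Crosswind Holdings Ltd (R1): 9% × 27% = 2.43% of Redpoint Services GmbH.
Chain via Clearview Mining NL (R1): 12% × 39% = 4.68% of Redpoint Services GmbH.
Aggregating (R2): 2.43% + 4.68% = 7.11%.

7.11%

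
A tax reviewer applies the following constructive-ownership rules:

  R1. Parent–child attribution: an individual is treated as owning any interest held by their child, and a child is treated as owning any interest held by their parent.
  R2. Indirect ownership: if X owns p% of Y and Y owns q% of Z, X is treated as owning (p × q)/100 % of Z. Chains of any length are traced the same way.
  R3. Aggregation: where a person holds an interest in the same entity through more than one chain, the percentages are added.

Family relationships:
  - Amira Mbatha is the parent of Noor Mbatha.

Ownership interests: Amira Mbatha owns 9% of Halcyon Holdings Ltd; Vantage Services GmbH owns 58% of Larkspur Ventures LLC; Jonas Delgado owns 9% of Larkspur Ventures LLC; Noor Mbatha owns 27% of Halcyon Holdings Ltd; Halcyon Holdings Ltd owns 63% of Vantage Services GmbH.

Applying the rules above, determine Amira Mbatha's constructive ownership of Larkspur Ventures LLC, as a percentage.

13.1544%

By parent–child attribution (R1), Amira Mbatha is treated as also owning Noor Mbatha's interest in Halcyon Holdings Ltd, giving 9% + 27% = 36%.
Chain via Halcyon Holdings Ltd → Vantage Services GmbH (R2): 36% × 63% × 58% = 13.1544% of Larkspur Ventures LLC.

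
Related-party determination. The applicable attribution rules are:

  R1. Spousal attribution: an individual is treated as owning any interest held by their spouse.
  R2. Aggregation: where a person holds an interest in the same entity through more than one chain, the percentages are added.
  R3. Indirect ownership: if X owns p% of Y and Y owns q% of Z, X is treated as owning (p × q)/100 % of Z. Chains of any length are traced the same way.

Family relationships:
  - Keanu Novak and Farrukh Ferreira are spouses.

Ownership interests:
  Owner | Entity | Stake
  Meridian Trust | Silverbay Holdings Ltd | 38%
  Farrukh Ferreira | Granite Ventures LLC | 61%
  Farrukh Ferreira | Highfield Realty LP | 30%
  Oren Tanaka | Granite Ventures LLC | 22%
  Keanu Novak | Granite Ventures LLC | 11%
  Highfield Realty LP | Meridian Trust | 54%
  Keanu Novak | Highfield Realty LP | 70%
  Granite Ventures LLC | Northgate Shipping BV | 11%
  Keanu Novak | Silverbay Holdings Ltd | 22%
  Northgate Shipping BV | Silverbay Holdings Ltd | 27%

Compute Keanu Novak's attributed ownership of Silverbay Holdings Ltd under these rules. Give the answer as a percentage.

By spousal attribution (R1), Keanu Novak is treated as also owning Farrukh Ferreira's interest in Highfield Realty LP, giving 70% + 30% = 100%.
By spousal attribution (R1), Keanu Novak is treated as also owning Farrukh Ferreira's interest in Granite Ventures LLC, giving 11% + 61% = 72%.
Chain via Highfield Realty LP → Meridian Trust (R3): 100% × 54% × 38% = 20.52% of Silverbay Holdings Ltd.
Chain via Granite Ventures LLC → Northgate Shipping BV (R3): 72% × 11% × 27% = 2.1384% of Silverbay Holdings Ltd.
Direct interest in Silverbay Holdings Ltd: 22%.
Aggregating (R2): 20.52% + 2.1384% + 22% = 44.6584%.

44.6584%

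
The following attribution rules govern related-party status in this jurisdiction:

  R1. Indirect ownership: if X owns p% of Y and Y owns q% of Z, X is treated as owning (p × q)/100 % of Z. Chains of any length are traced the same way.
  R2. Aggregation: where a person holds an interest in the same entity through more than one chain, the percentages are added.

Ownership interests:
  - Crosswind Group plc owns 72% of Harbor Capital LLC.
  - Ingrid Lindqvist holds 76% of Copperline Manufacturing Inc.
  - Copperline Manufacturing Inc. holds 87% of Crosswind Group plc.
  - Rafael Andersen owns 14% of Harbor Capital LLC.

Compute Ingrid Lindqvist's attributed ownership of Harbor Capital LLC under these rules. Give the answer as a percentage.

Chain via Copperline Manufacturing Inc. → Crosswind Group plc (R1): 76% × 87% × 72% = 47.6064% of Harbor Capital LLC.

47.6064%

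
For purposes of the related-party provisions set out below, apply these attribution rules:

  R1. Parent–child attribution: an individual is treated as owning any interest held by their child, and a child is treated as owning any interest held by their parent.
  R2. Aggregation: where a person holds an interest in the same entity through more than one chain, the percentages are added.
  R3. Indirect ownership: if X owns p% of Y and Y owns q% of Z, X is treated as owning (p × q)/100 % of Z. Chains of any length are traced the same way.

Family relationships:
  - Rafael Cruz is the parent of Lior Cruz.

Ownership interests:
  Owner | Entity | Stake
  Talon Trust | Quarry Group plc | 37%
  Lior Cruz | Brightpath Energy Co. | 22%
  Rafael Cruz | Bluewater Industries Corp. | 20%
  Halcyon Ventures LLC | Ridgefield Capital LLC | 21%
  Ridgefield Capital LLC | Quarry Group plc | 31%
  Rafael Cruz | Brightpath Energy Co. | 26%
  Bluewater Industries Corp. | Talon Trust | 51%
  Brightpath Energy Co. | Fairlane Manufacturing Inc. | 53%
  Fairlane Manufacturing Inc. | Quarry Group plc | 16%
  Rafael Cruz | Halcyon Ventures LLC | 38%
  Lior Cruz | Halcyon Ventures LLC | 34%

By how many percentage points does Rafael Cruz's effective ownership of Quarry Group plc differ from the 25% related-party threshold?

By parent–child attribution (R1), Rafael Cruz is treated as also owning Lior Cruz's interest in Halcyon Ventures LLC, giving 38% + 34% = 72%.
By parent–child attribution (R1), Rafael Cruz is treated as also owning Lior Cruz's interest in Brightpath Energy Co, giving 26% + 22% = 48%.
Chain via Halcyon Ventures LLC → Ridgefield Capital LLC (R3): 72% × 21% × 31% = 4.6872% of Quarry Group plc.
Chain via Bluewater Industries Corp. → Talon Trust (R3): 20% × 51% × 37% = 3.774% of Quarry Group plc.
Chain via Brightpath Energy Co. → Fairlane Manufacturing Inc. (R3): 48% × 53% × 16% = 4.0704% of Quarry Group plc.
Aggregating (R2): 4.6872% + 3.774% + 4.0704% = 12.5316%.
12.5316% falls short of the 25% threshold by 12.4684 percentage points.

12.4684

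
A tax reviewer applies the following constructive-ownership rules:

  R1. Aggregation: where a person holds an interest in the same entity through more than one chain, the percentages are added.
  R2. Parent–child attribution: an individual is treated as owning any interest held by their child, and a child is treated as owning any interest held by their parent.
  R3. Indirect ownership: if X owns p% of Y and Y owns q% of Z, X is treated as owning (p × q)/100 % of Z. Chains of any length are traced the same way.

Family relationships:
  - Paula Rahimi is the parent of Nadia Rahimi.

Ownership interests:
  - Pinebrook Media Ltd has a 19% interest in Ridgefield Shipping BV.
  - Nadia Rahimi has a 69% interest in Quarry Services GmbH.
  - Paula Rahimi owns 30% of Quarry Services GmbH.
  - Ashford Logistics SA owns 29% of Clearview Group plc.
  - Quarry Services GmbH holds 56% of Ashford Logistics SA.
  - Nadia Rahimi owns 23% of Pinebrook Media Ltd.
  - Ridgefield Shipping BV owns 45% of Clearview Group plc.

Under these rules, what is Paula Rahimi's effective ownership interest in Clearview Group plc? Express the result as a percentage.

18.0441%

By parent–child attribution (R2), Paula Rahimi is treated as also owning Nadia Rahimi's interest in Quarry Services GmbH, giving 30% + 69% = 99%.
By parent–child attribution (R2), Paula Rahimi is treated as owning Nadia Rahimi's 23% interest in Pinebrook Media Ltd.
Chain via Quarry Services GmbH → Ashford Logistics SA (R3): 99% × 56% × 29% = 16.0776% of Clearview Group plc.
Chain via Pinebrook Media Ltd → Ridgefield Shipping BV (R3): 23% × 19% × 45% = 1.9665% of Clearview Group plc.
Aggregating (R1): 16.0776% + 1.9665% = 18.0441%.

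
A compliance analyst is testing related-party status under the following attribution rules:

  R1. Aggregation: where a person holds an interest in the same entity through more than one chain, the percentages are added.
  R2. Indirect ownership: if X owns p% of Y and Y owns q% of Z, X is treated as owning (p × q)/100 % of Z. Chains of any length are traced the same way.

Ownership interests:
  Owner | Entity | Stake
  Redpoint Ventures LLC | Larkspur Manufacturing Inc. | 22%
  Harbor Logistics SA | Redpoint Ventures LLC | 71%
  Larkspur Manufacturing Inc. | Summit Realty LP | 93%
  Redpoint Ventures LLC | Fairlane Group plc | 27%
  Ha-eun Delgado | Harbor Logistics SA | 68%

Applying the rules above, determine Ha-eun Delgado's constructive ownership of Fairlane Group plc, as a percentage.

Chain via Harbor Logistics SA → Redpoint Ventures LLC (R2): 68% × 71% × 27% = 13.0356% of Fairlane Group plc.

13.0356%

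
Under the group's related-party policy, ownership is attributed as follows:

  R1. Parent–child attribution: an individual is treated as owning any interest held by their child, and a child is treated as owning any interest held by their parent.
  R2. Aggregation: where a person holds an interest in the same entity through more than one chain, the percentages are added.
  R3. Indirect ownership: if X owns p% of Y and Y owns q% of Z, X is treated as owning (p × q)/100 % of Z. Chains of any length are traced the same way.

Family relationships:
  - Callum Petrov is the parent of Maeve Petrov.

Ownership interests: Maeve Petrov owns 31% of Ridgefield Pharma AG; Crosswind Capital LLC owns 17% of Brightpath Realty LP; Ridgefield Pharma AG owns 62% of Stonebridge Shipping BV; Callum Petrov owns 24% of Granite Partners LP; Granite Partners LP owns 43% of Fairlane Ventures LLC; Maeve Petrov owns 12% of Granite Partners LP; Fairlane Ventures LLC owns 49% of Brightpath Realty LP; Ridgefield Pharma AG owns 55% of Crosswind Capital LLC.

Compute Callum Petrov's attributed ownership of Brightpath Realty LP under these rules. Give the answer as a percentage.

By parent–child attribution (R1), Callum Petrov is treated as also owning Maeve Petrov's interest in Granite Partners LP, giving 24% + 12% = 36%.
By parent–child attribution (R1), Callum Petrov is treated as owning Maeve Petrov's 31% interest in Ridgefield Pharma AG.
Chain via Granite Partners LP → Fairlane Ventures LLC (R3): 36% × 43% × 49% = 7.5852% of Brightpath Realty LP.
Chain via Ridgefield Pharma AG → Crosswind Capital LLC (R3): 31% × 55% × 17% = 2.8985% of Brightpath Realty LP.
Aggregating (R2): 7.5852% + 2.8985% = 10.4837%.

10.4837%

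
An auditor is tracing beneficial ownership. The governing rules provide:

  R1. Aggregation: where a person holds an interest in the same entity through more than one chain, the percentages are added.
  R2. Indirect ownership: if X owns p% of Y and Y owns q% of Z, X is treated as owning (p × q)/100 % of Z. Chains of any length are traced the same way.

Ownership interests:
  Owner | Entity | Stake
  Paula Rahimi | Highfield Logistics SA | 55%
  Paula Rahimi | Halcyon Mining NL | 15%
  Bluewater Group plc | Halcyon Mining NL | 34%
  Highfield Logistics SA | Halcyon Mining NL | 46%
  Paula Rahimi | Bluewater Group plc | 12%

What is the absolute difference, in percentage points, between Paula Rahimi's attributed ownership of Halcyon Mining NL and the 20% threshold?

Chain via Bluewater Group plc (R2): 12% × 34% = 4.08% of Halcyon Mining NL.
Chain via Highfield Logistics SA (R2): 55% × 46% = 25.3% of Halcyon Mining NL.
Direct interest in Halcyon Mining NL: 15%.
Aggregating (R1): 4.08% + 25.3% + 15% = 44.38%.
44.38% exceeds the 20% threshold by 24.38 percentage points.

24.38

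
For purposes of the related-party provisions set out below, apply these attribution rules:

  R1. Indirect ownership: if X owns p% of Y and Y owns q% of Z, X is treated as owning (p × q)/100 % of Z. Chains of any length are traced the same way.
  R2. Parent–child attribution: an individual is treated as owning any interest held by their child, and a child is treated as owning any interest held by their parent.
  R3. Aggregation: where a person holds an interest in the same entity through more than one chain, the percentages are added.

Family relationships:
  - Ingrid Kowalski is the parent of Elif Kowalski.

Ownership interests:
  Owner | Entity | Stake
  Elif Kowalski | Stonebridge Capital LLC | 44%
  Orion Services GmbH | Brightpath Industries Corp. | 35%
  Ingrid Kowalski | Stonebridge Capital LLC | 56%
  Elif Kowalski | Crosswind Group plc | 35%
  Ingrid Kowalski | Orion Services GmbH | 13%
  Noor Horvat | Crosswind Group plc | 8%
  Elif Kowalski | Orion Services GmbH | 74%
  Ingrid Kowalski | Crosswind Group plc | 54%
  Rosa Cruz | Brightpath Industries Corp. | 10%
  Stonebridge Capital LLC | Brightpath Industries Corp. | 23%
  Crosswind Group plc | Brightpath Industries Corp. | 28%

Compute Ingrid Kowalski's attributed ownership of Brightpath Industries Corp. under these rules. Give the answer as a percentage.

78.37%

By parent–child attribution (R2), Ingrid Kowalski is treated as also owning Elif Kowalski's interest in Stonebridge Capital LLC, giving 56% + 44% = 100%.
By parent–child attribution (R2), Ingrid Kowalski is treated as also owning Elif Kowalski's interest in Orion Services GmbH, giving 13% + 74% = 87%.
By parent–child attribution (R2), Ingrid Kowalski is treated as also owning Elif Kowalski's interest in Crosswind Group plc, giving 54% + 35% = 89%.
Chain via Stonebridge Capital LLC (R1): 100% × 23% = 23% of Brightpath Industries Corp.
Chain via Orion Services GmbH (R1): 87% × 35% = 30.45% of Brightpath Industries Corp.
Chain via Crosswind Group plc (R1): 89% × 28% = 24.92% of Brightpath Industries Corp.
Aggregating (R3): 23% + 30.45% + 24.92% = 78.37%.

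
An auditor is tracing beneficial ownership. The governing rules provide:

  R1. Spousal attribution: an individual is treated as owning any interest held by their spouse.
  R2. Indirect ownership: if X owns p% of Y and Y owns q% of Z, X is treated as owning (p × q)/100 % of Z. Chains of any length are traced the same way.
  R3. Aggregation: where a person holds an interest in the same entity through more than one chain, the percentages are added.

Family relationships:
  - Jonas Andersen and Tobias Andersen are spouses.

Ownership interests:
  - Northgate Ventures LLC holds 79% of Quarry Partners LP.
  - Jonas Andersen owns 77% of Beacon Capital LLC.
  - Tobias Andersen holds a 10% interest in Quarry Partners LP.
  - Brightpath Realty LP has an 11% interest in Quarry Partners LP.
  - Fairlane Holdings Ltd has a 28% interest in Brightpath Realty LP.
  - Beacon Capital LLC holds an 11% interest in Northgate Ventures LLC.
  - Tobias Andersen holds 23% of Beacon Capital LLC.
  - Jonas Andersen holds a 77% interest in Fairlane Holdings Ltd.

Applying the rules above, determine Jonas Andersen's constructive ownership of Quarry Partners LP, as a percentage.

By spousal attribution (R1), Jonas Andersen is treated as also owning Tobias Andersen's interest in Beacon Capital LLC, giving 77% + 23% = 100%.
By spousal attribution (R1), Jonas Andersen is treated as owning Tobias Andersen's 10% interest in Quarry Partners LP.
Chain via Fairlane Holdings Ltd → Brightpath Realty LP (R2): 77% × 28% × 11% = 2.3716% of Quarry Partners LP.
Chain via Beacon Capital LLC → Northgate Ventures LLC (R2): 100% × 11% × 79% = 8.69% of Quarry Partners LP.
Direct interest in Quarry Partners LP: 10%.
Aggregating (R3): 2.3716% + 8.69% + 10% = 21.0616%.

21.0616%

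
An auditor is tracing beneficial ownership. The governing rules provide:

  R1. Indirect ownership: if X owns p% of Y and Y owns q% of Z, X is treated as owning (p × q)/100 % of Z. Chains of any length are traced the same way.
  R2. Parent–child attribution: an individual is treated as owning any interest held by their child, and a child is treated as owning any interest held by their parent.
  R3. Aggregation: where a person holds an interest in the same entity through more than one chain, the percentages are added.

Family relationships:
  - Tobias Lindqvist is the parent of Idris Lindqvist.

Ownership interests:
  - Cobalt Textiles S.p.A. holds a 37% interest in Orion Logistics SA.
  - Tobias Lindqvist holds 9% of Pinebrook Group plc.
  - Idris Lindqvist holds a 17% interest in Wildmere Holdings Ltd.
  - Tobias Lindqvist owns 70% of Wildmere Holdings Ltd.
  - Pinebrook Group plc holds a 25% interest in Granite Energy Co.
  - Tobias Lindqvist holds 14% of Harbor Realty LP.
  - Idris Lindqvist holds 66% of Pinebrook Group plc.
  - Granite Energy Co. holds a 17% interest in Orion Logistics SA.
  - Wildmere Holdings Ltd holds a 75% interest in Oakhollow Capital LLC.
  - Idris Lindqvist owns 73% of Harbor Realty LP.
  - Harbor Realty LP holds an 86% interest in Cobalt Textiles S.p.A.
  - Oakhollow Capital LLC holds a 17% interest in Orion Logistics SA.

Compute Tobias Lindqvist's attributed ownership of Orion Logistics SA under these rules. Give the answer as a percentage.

By parent–child attribution (R2), Tobias Lindqvist is treated as also owning Idris Lindqvist's interest in Wildmere Holdings Ltd, giving 70% + 17% = 87%.
By parent–child attribution (R2), Tobias Lindqvist is treated as also owning Idris Lindqvist's interest in Harbor Realty LP, giving 14% + 73% = 87%.
By parent–child attribution (R2), Tobias Lindqvist is treated as also owning Idris Lindqvist's interest in Pinebrook Group plc, giving 9% + 66% = 75%.
Chain via Wildmere Holdings Ltd → Oakhollow Capital LLC (R1): 87% × 75% × 17% = 11.0925% of Orion Logistics SA.
Chain via Harbor Realty LP → Cobalt Textiles S.p.A. (R1): 87% × 86% × 37% = 27.6834% of Orion Logistics SA.
Chain via Pinebrook Group plc → Granite Energy Co. (R1): 75% × 25% × 17% = 3.1875% of Orion Logistics SA.
Aggregating (R3): 11.0925% + 27.6834% + 3.1875% = 41.9634%.

41.9634%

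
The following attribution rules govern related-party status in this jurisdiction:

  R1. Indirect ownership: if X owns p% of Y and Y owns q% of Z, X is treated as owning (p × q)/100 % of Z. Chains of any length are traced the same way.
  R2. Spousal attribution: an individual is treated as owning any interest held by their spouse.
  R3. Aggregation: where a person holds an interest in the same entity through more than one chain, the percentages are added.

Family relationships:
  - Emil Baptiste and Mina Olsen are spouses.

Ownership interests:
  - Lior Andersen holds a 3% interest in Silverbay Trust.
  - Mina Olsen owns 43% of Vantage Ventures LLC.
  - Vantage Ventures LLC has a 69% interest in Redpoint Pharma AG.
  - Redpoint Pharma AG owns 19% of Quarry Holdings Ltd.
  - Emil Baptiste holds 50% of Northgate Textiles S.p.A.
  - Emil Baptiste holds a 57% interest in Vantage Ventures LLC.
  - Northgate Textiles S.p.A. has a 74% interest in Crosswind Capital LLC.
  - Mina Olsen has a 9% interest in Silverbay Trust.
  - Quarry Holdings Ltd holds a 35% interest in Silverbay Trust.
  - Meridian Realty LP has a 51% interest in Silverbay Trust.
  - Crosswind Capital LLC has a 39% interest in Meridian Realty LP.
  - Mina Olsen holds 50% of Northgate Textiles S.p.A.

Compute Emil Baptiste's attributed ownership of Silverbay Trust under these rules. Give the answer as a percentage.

By spousal attribution (R2), Emil Baptiste is treated as also owning Mina Olsen's interest in Northgate Textiles S.p.A, giving 50% + 50% = 100%.
By spousal attribution (R2), Emil Baptiste is treated as also owning Mina Olsen's interest in Vantage Ventures LLC, giving 57% + 43% = 100%.
By spousal attribution (R2), Emil Baptiste is treated as owning Mina Olsen's 9% interest in Silverbay Trust.
Chain via Northgate Textiles S.p.A. → Crosswind Capital LLC → Meridian Realty LP (R1): 100% × 74% × 39% × 51% = 14.7186% of Silverbay Trust.
Chain via Vantage Ventures LLC → Redpoint Pharma AG → Quarry Holdings Ltd (R1): 100% × 69% × 19% × 35% = 4.5885% of Silverbay Trust.
Direct interest in Silverbay Trust: 9%.
Aggregating (R3): 14.7186% + 4.5885% + 9% = 28.3071%.

28.3071%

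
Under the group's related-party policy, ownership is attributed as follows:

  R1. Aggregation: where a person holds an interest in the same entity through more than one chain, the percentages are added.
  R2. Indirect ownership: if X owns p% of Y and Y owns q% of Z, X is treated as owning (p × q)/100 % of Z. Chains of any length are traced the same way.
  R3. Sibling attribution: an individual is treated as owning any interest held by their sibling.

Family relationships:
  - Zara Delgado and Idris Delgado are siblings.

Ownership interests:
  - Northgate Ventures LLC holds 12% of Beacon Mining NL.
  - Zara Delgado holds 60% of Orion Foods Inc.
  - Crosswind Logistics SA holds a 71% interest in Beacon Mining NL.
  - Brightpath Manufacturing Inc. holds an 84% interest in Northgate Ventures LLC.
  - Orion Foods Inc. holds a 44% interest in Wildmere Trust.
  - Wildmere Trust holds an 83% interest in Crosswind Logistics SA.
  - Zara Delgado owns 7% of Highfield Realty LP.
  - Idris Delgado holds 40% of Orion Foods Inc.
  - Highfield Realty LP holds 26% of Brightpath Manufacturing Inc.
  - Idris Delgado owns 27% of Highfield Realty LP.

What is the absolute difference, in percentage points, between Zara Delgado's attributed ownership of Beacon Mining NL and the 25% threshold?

1.820272

By sibling attribution (R3), Zara Delgado is treated as also owning Idris Delgado's interest in Highfield Realty LP, giving 7% + 27% = 34%.
By sibling attribution (R3), Zara Delgado is treated as also owning Idris Delgado's interest in Orion Foods Inc, giving 60% + 40% = 100%.
Chain via Highfield Realty LP → Brightpath Manufacturing Inc. → Northgate Ventures LLC (R2): 34% × 26% × 84% × 12% = 0.891072% of Beacon Mining NL.
Chain via Orion Foods Inc. → Wildmere Trust → Crosswind Logistics SA (R2): 100% × 44% × 83% × 71% = 25.9292% of Beacon Mining NL.
Aggregating (R1): 0.891072% + 25.9292% = 26.820272%.
26.820272% exceeds the 25% threshold by 1.820272 percentage points.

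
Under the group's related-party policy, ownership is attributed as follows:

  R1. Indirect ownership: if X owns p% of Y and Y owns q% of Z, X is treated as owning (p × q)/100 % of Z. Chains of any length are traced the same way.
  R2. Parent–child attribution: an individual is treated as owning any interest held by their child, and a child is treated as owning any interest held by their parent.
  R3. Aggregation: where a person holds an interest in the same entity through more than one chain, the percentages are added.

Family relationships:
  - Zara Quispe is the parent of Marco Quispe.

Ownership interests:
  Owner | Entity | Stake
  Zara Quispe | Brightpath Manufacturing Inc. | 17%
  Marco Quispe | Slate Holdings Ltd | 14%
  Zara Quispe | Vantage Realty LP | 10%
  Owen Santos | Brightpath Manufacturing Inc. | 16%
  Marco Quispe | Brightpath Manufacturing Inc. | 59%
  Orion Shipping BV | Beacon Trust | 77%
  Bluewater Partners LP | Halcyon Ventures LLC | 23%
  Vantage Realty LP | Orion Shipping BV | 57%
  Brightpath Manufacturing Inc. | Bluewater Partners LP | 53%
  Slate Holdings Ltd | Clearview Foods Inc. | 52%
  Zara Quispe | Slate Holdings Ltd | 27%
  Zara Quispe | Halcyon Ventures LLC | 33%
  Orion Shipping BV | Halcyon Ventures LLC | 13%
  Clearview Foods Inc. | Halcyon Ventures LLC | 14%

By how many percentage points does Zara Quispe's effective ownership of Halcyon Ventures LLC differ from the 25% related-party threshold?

By parent–child attribution (R2), Zara Quispe is treated as also owning Marco Quispe's interest in Slate Holdings Ltd, giving 27% + 14% = 41%.
By parent–child attribution (R2), Zara Quispe is treated as also owning Marco Quispe's interest in Brightpath Manufacturing Inc, giving 17% + 59% = 76%.
Chain via Vantage Realty LP → Orion Shipping BV (R1): 10% × 57% × 13% = 0.741% of Halcyon Ventures LLC.
Chain via Slate Holdings Ltd → Clearview Foods Inc. (R1): 41% × 52% × 14% = 2.9848% of Halcyon Ventures LLC.
Chain via Brightpath Manufacturing Inc. → Bluewater Partners LP (R1): 76% × 53% × 23% = 9.2644% of Halcyon Ventures LLC.
Direct interest in Halcyon Ventures LLC: 33%.
Aggregating (R3): 0.741% + 2.9848% + 9.2644% + 33% = 45.9902%.
45.9902% exceeds the 25% threshold by 20.9902 percentage points.

20.9902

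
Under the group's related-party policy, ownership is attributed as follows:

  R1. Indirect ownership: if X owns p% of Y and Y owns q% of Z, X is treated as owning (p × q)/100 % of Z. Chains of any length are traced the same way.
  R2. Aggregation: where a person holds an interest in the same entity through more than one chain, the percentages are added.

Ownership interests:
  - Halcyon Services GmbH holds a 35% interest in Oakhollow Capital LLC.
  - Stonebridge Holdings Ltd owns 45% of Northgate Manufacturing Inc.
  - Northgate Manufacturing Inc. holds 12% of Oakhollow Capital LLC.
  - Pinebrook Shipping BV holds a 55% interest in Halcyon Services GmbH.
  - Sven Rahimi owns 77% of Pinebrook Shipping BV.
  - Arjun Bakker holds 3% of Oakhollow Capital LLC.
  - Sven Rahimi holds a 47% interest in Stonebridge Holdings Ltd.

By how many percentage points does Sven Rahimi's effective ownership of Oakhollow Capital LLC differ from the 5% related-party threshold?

Chain via Pinebrook Shipping BV → Halcyon Services GmbH (R1): 77% × 55% × 35% = 14.8225% of Oakhollow Capital LLC.
Chain via Stonebridge Holdings Ltd → Northgate Manufacturing Inc. (R1): 47% × 45% × 12% = 2.538% of Oakhollow Capital LLC.
Aggregating (R2): 14.8225% + 2.538% = 17.3605%.
17.3605% exceeds the 5% threshold by 12.3605 percentage points.

12.3605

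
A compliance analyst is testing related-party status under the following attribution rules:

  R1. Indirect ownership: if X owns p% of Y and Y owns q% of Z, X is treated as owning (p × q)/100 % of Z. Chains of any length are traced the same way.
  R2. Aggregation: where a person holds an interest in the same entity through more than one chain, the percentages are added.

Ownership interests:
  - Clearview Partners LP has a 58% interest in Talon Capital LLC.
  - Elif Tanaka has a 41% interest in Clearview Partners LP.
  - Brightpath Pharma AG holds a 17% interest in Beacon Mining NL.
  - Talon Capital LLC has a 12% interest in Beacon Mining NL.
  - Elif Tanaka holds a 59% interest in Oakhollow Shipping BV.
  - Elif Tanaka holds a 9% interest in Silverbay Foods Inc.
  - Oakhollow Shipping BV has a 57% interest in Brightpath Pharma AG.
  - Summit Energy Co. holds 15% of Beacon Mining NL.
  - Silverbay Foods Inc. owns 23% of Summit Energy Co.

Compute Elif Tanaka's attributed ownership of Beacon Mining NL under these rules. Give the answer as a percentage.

Chain via Oakhollow Shipping BV → Brightpath Pharma AG (R1): 59% × 57% × 17% = 5.7171% of Beacon Mining NL.
Chain via Silverbay Foods Inc. → Summit Energy Co. (R1): 9% × 23% × 15% = 0.3105% of Beacon Mining NL.
Chain via Clearview Partners LP → Talon Capital LLC (R1): 41% × 58% × 12% = 2.8536% of Beacon Mining NL.
Aggregating (R2): 5.7171% + 0.3105% + 2.8536% = 8.8812%.

8.8812%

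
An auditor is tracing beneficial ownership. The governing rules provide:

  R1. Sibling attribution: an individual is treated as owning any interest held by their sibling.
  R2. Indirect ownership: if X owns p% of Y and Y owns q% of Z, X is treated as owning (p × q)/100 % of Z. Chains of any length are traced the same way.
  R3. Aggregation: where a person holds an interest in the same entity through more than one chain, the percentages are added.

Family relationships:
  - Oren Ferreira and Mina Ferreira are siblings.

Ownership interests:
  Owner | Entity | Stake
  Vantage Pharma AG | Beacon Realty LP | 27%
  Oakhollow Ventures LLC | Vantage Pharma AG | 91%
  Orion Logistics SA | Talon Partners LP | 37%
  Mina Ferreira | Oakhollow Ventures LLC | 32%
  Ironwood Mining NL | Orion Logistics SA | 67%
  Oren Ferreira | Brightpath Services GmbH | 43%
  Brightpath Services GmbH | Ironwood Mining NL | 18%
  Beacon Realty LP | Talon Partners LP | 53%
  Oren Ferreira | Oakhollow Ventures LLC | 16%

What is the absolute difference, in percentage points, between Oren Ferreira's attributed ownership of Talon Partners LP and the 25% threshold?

By sibling attribution (R1), Oren Ferreira is treated as also owning Mina Ferreira's interest in Oakhollow Ventures LLC, giving 16% + 32% = 48%.
Chain via Oakhollow Ventures LLC → Vantage Pharma AG → Beacon Realty LP (R2): 48% × 91% × 27% × 53% = 6.250608% of Talon Partners LP.
Chain via Brightpath Services GmbH → Ironwood Mining NL → Orion Logistics SA (R2): 43% × 18% × 67% × 37% = 1.918746% of Talon Partners LP.
Aggregating (R3): 6.250608% + 1.918746% = 8.169354%.
8.169354% falls short of the 25% threshold by 16.830646 percentage points.

16.830646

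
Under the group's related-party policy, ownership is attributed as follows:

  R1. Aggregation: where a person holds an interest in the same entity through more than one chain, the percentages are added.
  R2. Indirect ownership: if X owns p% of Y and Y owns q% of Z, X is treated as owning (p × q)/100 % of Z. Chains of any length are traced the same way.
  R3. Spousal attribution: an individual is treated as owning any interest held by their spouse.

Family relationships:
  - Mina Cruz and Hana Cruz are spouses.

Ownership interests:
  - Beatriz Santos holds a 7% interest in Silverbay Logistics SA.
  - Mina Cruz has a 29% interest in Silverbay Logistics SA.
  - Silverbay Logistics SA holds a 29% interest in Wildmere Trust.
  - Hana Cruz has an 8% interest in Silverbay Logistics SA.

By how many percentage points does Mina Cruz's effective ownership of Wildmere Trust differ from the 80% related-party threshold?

By spousal attribution (R3), Mina Cruz is treated as also owning Hana Cruz's interest in Silverbay Logistics SA, giving 29% + 8% = 37%.
Chain via Silverbay Logistics SA (R2): 37% × 29% = 10.73% of Wildmere Trust.
10.73% falls short of the 80% threshold by 69.27 percentage points.

69.27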